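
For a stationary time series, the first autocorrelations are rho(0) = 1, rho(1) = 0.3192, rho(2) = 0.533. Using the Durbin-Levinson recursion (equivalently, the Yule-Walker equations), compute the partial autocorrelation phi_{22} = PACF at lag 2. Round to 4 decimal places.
\phi_{22} = 0.4800

The PACF at lag k is phi_{kk}, the last component of the solution
to the Yule-Walker system G_k phi = r_k where
  (G_k)_{ij} = rho(|i - j|), (r_k)_i = rho(i), i,j = 1..k.
Equivalently, Durbin-Levinson gives phi_{kk} iteratively:
  phi_{11} = rho(1)
  phi_{kk} = [rho(k) - sum_{j=1..k-1} phi_{k-1,j} rho(k-j)]
            / [1 - sum_{j=1..k-1} phi_{k-1,j} rho(j)],
  phi_{k,j} = phi_{k-1,j} - phi_{kk} phi_{k-1,k-j},  j = 1..k-1.
Step k = 1:
  phi_11 = rho(1) = 0.3192.
Step k = 2:
  phi_22 = [rho(2) - phi_11 rho(1)] / [1 - phi_11 rho(1)] = [0.533 - (0.3192)(0.3192)] / [1 - (0.3192)(0.3192)]
         = 0.43111136 / 0.89811136 = 0.48.
Therefore phi_{22} = 0.4800.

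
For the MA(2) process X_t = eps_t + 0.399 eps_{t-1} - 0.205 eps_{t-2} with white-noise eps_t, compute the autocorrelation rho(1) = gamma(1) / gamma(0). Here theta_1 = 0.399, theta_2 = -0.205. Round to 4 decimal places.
\rho(1) = 0.2641

For an MA(q) process with theta_0 = 1, the autocovariance is
  gamma(k) = sigma^2 * sum_{i=0..q-k} theta_i * theta_{i+k},
and rho(k) = gamma(k) / gamma(0). Sigma^2 cancels.
  numerator   = (1)*(0.399) + (0.399)*(-0.205) = 0.317205.
  denominator = (1)^2 + (0.399)^2 + (-0.205)^2 = 1.201226.
  rho(1) = 0.317205 / 1.201226 = 0.2641.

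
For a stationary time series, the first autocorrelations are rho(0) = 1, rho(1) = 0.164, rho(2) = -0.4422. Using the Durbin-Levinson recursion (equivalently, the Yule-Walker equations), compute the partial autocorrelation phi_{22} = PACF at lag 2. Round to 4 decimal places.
\phi_{22} = -0.4821

The PACF at lag k is phi_{kk}, the last component of the solution
to the Yule-Walker system G_k phi = r_k where
  (G_k)_{ij} = rho(|i - j|), (r_k)_i = rho(i), i,j = 1..k.
Equivalently, Durbin-Levinson gives phi_{kk} iteratively:
  phi_{11} = rho(1)
  phi_{kk} = [rho(k) - sum_{j=1..k-1} phi_{k-1,j} rho(k-j)]
            / [1 - sum_{j=1..k-1} phi_{k-1,j} rho(j)],
  phi_{k,j} = phi_{k-1,j} - phi_{kk} phi_{k-1,k-j},  j = 1..k-1.
Step k = 1:
  phi_11 = rho(1) = 0.164.
Step k = 2:
  phi_22 = [rho(2) - phi_11 rho(1)] / [1 - phi_11 rho(1)] = [-0.4422 - (0.164)(0.164)] / [1 - (0.164)(0.164)]
         = -0.469096 / 0.973104 = -0.4821.
Therefore phi_{22} = -0.4821.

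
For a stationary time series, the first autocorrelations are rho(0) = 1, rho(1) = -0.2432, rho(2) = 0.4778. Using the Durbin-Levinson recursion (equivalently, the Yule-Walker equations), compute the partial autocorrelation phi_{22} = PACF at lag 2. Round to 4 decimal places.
\phi_{22} = 0.4450

The PACF at lag k is phi_{kk}, the last component of the solution
to the Yule-Walker system G_k phi = r_k where
  (G_k)_{ij} = rho(|i - j|), (r_k)_i = rho(i), i,j = 1..k.
Equivalently, Durbin-Levinson gives phi_{kk} iteratively:
  phi_{11} = rho(1)
  phi_{kk} = [rho(k) - sum_{j=1..k-1} phi_{k-1,j} rho(k-j)]
            / [1 - sum_{j=1..k-1} phi_{k-1,j} rho(j)],
  phi_{k,j} = phi_{k-1,j} - phi_{kk} phi_{k-1,k-j},  j = 1..k-1.
Step k = 1:
  phi_11 = rho(1) = -0.2432.
Step k = 2:
  phi_22 = [rho(2) - phi_11 rho(1)] / [1 - phi_11 rho(1)] = [0.4778 - (-0.2432)(-0.2432)] / [1 - (-0.2432)(-0.2432)]
         = 0.41865376 / 0.94085376 = 0.445.
Therefore phi_{22} = 0.4450.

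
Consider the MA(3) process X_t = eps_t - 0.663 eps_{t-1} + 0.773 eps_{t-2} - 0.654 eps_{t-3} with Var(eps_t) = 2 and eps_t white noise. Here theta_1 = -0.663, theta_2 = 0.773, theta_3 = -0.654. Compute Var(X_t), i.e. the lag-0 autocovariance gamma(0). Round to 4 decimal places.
\gamma(0) = 4.9296

For an MA(q) process X_t = eps_t + sum_i theta_i eps_{t-i} with
Var(eps_t) = sigma^2, the variance is
  gamma(0) = sigma^2 * (1 + sum_i theta_i^2).
  sum_i theta_i^2 = (-0.663)^2 + (0.773)^2 + (-0.654)^2 = 0.439569 + 0.597529 + 0.427716 = 1.464814.
  gamma(0) = 2 * (1 + 1.464814) = 2 * 2.464814 = 4.929628, which rounds to 4.9296.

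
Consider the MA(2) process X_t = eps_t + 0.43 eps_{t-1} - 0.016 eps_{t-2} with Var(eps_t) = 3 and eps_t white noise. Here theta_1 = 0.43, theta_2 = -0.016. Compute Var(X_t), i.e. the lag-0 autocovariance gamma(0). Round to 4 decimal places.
\gamma(0) = 3.5555

For an MA(q) process X_t = eps_t + sum_i theta_i eps_{t-i} with
Var(eps_t) = sigma^2, the variance is
  gamma(0) = sigma^2 * (1 + sum_i theta_i^2).
  sum_i theta_i^2 = (0.43)^2 + (-0.016)^2 = 0.1849 + 0.000256 = 0.185156.
  gamma(0) = 3 * (1 + 0.185156) = 3 * 1.185156 = 3.555468, which rounds to 3.5555.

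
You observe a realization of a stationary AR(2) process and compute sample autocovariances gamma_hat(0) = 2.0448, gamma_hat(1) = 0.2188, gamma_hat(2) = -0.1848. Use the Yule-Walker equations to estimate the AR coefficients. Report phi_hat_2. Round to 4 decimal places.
\hat\phi_{2} = -0.1030

The Yule-Walker equations for an AR(p) process read, in matrix form,
  Gamma_p phi = r_p,   with   (Gamma_p)_{ij} = gamma(|i - j|),
                       (r_p)_i = gamma(i),   i,j = 1..p.
Substitute the sample gammas (Toeplitz matrix and right-hand side of size 2):
  Gamma_p = [[2.0448, 0.2188], [0.2188, 2.0448]]
  r_p     = [0.2188, -0.1848]
Written out:
  2.0448 phi_1 + 0.2188 phi_2 = 0.2188
  0.2188 phi_1 + 2.0448 phi_2 = -0.1848
Solve by Cramer's rule:
  det = gamma(0)^2 - gamma(1)^2 = (2.0448)^2 - (0.2188)^2 = 4.18120704 - 0.04787344 = 4.1333336
  phi_hat_1 = [gamma(1) gamma(0) - gamma(1) gamma(2)] / det = [(0.2188)(2.0448) - (0.2188)(-0.1848)] / 4.1333336 = 0.48783648 / 4.1333336 = 0.118
  phi_hat_2 = [gamma(0) gamma(2) - gamma(1)^2] / det = [(2.0448)(-0.1848) - (0.2188)^2] / 4.1333336 = -0.42575248 / 4.1333336 = -0.103
So phi_hat = [0.1180, -0.1030].
Therefore phi_hat_2 = -0.1030.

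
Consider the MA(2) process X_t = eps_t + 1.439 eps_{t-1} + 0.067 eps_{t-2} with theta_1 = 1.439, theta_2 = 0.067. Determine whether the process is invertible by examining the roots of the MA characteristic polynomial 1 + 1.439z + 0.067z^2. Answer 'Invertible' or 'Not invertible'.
\text{Not invertible}

The MA(q) characteristic polynomial is P(z) = 1 + 1.439z + 0.067z^2.
Invertibility requires all roots to lie outside the unit circle, i.e. |z| > 1 for every root.
Set 1 + (1.439) z + (0.067) z^2 = 0, i.e. a z^2 + b z + c = 0 with a = 0.067, b = 1.439, c = 1.
Discriminant D = b^2 - 4ac = (1.439)^2 - 4*(0.067)*1 = 2.070721 - (0.268) = 1.802721.
D >= 0, so the roots are real: z = (-b +/- sqrt(D)) / (2a) = (-1.439 +/- 1.342654) / (0.134).
  z_1 = (-1.439 + 1.342654) / (0.134) = -0.719,   |z_1| = 0.719.
  z_2 = (-1.439 - 1.342654) / (0.134) = -20.7586,   |z_2| = 20.7586.
Moduli of all roots: 0.7190, 20.7586.
All moduli strictly greater than 1? No.
Verdict: Not invertible.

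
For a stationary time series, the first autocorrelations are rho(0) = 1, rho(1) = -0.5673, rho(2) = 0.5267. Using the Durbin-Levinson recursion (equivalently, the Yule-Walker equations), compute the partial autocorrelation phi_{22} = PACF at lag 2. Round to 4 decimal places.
\phi_{22} = 0.3021

The PACF at lag k is phi_{kk}, the last component of the solution
to the Yule-Walker system G_k phi = r_k where
  (G_k)_{ij} = rho(|i - j|), (r_k)_i = rho(i), i,j = 1..k.
Equivalently, Durbin-Levinson gives phi_{kk} iteratively:
  phi_{11} = rho(1)
  phi_{kk} = [rho(k) - sum_{j=1..k-1} phi_{k-1,j} rho(k-j)]
            / [1 - sum_{j=1..k-1} phi_{k-1,j} rho(j)],
  phi_{k,j} = phi_{k-1,j} - phi_{kk} phi_{k-1,k-j},  j = 1..k-1.
Step k = 1:
  phi_11 = rho(1) = -0.5673.
Step k = 2:
  phi_22 = [rho(2) - phi_11 rho(1)] / [1 - phi_11 rho(1)] = [0.5267 - (-0.5673)(-0.5673)] / [1 - (-0.5673)(-0.5673)]
         = 0.20487071 / 0.67817071 = 0.3021.
Therefore phi_{22} = 0.3021.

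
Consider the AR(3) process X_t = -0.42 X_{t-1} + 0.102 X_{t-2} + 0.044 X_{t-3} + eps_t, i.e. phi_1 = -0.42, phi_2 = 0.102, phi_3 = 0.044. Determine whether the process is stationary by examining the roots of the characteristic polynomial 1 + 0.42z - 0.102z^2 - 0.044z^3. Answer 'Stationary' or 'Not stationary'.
\text{Stationary}

The AR(p) characteristic polynomial is P(z) = 1 + 0.42z - 0.102z^2 - 0.044z^3.
Stationarity requires all roots to lie outside the unit circle, i.e. |z| > 1 for every root.
Degree 3: look for a simple real root z0 first, then factor out (1 - z/z0) and solve the remaining quadratic.
Testing z0 = -2.5: P(-2.5) = 1 + (0.42)(-2.5) + (-0.102)(-2.5)^2 + (-0.044)(-2.5)^3
  = 1 + (-1.05) + (-0.6375) + (0.6875) = 0.  So z_0 = -2.5 is a root, |z_0| = 2.5.
Divide out the factor (1 + 0.4 z) = (1 - z/z0) (since 1/z0 = -0.4):
  P(z) = (1 + 0.4 z)(1 + (0.02) z + (-0.11) z^2)
  [check: z-coef 0.02 - (-0.4) = 0.42; z^2-coef -0.11 - (-0.4)(0.02) = -0.102; z^3-coef -(-0.4)(-0.11) = -0.044.]
Remaining roots from the quadratic factor 1 + (0.02) z + (-0.11) z^2:
  Set 1 + (0.02) z + (-0.11) z^2 = 0, i.e. a z^2 + b z + c = 0 with a = -0.11, b = 0.02, c = 1.
  Discriminant D = b^2 - 4ac = (0.02)^2 - 4*(-0.11)*1 = 0.0004 - (-0.44) = 0.4404.
  D >= 0, so the roots are real: z = (-b +/- sqrt(D)) / (2a) = (-0.02 +/- 0.663626) / (-0.22).
    z_1 = (-0.02 + 0.663626) / (-0.22) = -2.9256,   |z_1| = 2.9256.
    z_2 = (-0.02 - 0.663626) / (-0.22) = 3.1074,   |z_2| = 3.1074.
Moduli of all roots: 2.5000, 2.9256, 3.1074.
All moduli strictly greater than 1? Yes.
Verdict: Stationary.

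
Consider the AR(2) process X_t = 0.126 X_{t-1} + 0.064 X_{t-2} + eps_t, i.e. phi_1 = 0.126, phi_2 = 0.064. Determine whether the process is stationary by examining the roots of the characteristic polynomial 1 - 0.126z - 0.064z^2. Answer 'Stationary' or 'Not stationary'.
\text{Stationary}

The AR(p) characteristic polynomial is P(z) = 1 - 0.126z - 0.064z^2.
Stationarity requires all roots to lie outside the unit circle, i.e. |z| > 1 for every root.
Set 1 + (-0.126) z + (-0.064) z^2 = 0, i.e. a z^2 + b z + c = 0 with a = -0.064, b = -0.126, c = 1.
Discriminant D = b^2 - 4ac = (-0.126)^2 - 4*(-0.064)*1 = 0.015876 - (-0.256) = 0.271876.
D >= 0, so the roots are real: z = (-b +/- sqrt(D)) / (2a) = (0.126 +/- 0.521417) / (-0.128).
  z_1 = (0.126 + 0.521417) / (-0.128) = -5.0579,   |z_1| = 5.0579.
  z_2 = (0.126 - 0.521417) / (-0.128) = 3.0892,   |z_2| = 3.0892.
Moduli of all roots: 5.0579, 3.0892.
All moduli strictly greater than 1? Yes.
Verdict: Stationary.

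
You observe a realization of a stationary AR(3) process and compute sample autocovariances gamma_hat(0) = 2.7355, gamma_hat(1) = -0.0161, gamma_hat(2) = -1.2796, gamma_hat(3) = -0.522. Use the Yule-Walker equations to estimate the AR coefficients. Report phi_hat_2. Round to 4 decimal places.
\hat\phi_{2} = -0.4700

The Yule-Walker equations for an AR(p) process read, in matrix form,
  Gamma_p phi = r_p,   with   (Gamma_p)_{ij} = gamma(|i - j|),
                       (r_p)_i = gamma(i),   i,j = 1..p.
Substitute the sample gammas (Toeplitz matrix and right-hand side of size 3):
  Gamma_p = [[2.7355, -0.0161, -1.2796], [-0.0161, 2.7355, -0.0161], [-1.2796, -0.0161, 2.7355]]
  r_p     = [-0.0161, -1.2796, -0.522]
Written out (R1..R3):
  (R1) 2.7355 phi_1 - 0.0161 phi_2 - 1.2796 phi_3 = -0.0161
  (R2) -0.0161 phi_1 + 2.7355 phi_2 - 0.0161 phi_3 = -1.2796
  (R3) -1.2796 phi_1 - 0.0161 phi_2 + 2.7355 phi_3 = -0.522
Gaussian elimination:
  R2 <- R2 - (-0.0161/2.7355) R1 = R2 - (-0.005886) R1:  2.735405 phi_2 - 0.023631 phi_3 = -1.279695
  R3 <- R3 - (-1.2796/2.7355) R1 = R3 - (-0.467776) R1:  -0.023631 phi_2 + 2.136934 phi_3 = -0.529531
  R3 <- R3 - (-0.023631/2.735405) R2 = R3 - (-0.008639) R2:  2.13673 phi_3 = -0.540586
Back-substitution:
  phi_hat_3 = -0.540586 / 2.13673 = -0.252997
  phi_hat_2 = (-1.279695 - (-0.023631)(-0.252997)) / 2.735405 = -0.470012
  phi_hat_1 = (-0.0161 - (-0.0161)(-0.470012) - (-1.2796)(-0.252997)) / 2.7355 = -0.126998
So phi_hat = [-0.1270, -0.4700, -0.2530].
Therefore phi_hat_2 = -0.4700.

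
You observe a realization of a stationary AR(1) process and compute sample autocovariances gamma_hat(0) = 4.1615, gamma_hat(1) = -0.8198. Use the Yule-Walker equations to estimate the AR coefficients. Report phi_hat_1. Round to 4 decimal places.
\hat\phi_{1} = -0.1970

The Yule-Walker equations for an AR(p) process read, in matrix form,
  Gamma_p phi = r_p,   with   (Gamma_p)_{ij} = gamma(|i - j|),
                       (r_p)_i = gamma(i),   i,j = 1..p.
Substitute the sample gammas (Toeplitz matrix and right-hand side of size 1):
  Gamma_p = [[4.1615]]
  r_p     = [-0.8198]
With p = 1 this is the single equation gamma(0) phi_1 = gamma(1):
  phi_hat_1 = gamma(1) / gamma(0) = -0.8198 / 4.1615 = -0.1970.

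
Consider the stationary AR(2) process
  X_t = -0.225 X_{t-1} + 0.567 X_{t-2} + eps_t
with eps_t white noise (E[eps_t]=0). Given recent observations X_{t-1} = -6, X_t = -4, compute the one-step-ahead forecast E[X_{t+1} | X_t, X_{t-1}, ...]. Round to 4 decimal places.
E[X_{t+1} \mid \mathcal F_t] = -2.5020

For an AR(p) model X_t = c + sum_i phi_i X_{t-i} + eps_t, the
one-step-ahead conditional mean is
  E[X_{t+1} | X_t, ...] = c + sum_i phi_i X_{t+1-i}.
Substitute known values:
  E[X_{t+1} | ...] = (-0.225) * (-4) + (0.567) * (-6)
                   = -2.5020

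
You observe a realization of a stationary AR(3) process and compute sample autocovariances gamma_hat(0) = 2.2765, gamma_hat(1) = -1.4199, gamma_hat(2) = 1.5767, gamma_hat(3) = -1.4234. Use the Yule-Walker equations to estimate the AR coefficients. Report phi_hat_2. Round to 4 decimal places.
\hat\phi_{2} = 0.4300

The Yule-Walker equations for an AR(p) process read, in matrix form,
  Gamma_p phi = r_p,   with   (Gamma_p)_{ij} = gamma(|i - j|),
                       (r_p)_i = gamma(i),   i,j = 1..p.
Substitute the sample gammas (Toeplitz matrix and right-hand side of size 3):
  Gamma_p = [[2.2765, -1.4199, 1.5767], [-1.4199, 2.2765, -1.4199], [1.5767, -1.4199, 2.2765]]
  r_p     = [-1.4199, 1.5767, -1.4234]
Written out (R1..R3):
  (R1) 2.2765 phi_1 - 1.4199 phi_2 + 1.5767 phi_3 = -1.4199
  (R2) -1.4199 phi_1 + 2.2765 phi_2 - 1.4199 phi_3 = 1.5767
  (R3) 1.5767 phi_1 - 1.4199 phi_2 + 2.2765 phi_3 = -1.4234
Gaussian elimination:
  R2 <- R2 - (-1.4199/2.2765) R1 = R2 - (-0.623721) R1:  1.390879 phi_2 - 0.43648 phi_3 = 0.691079
  R3 <- R3 - (1.5767/2.2765) R1 = R3 - (0.692598) R1:  -0.43648 phi_2 + 1.18448 phi_3 = -0.43998
  R3 <- R3 - (-0.43648/1.390879) R2 = R3 - (-0.313816) R2:  1.047506 phi_3 = -0.223108
Back-substitution:
  phi_hat_3 = -0.223108 / 1.047506 = -0.21299
  phi_hat_2 = (0.691079 - (-0.43648)(-0.21299)) / 1.390879 = 0.430025
  phi_hat_1 = (-1.4199 - (-1.4199)(0.430025) - (1.5767)(-0.21299)) / 2.2765 = -0.207988
So phi_hat = [-0.2080, 0.4300, -0.2130].
Therefore phi_hat_2 = 0.4300.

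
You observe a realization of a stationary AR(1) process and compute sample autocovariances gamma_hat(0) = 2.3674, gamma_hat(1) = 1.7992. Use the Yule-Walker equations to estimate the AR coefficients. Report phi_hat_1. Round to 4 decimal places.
\hat\phi_{1} = 0.7600

The Yule-Walker equations for an AR(p) process read, in matrix form,
  Gamma_p phi = r_p,   with   (Gamma_p)_{ij} = gamma(|i - j|),
                       (r_p)_i = gamma(i),   i,j = 1..p.
Substitute the sample gammas (Toeplitz matrix and right-hand side of size 1):
  Gamma_p = [[2.3674]]
  r_p     = [1.7992]
With p = 1 this is the single equation gamma(0) phi_1 = gamma(1):
  phi_hat_1 = gamma(1) / gamma(0) = 1.7992 / 2.3674 = 0.7600.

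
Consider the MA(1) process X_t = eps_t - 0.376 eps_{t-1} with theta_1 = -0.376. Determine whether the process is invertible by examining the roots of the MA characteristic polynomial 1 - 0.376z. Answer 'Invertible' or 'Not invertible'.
\text{Invertible}

The MA(q) characteristic polynomial is P(z) = 1 - 0.376z.
Invertibility requires all roots to lie outside the unit circle, i.e. |z| > 1 for every root.
This is linear in z: 1 + (-0.376) z = 0  =>  z = -1/(-0.376) = 2.659574,  |z| = 2.659574.
Moduli of all roots: 2.6596.
All moduli strictly greater than 1? Yes.
Verdict: Invertible.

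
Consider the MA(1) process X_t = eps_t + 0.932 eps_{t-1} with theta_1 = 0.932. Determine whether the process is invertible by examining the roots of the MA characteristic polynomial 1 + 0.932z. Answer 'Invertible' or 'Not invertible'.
\text{Invertible}

The MA(q) characteristic polynomial is P(z) = 1 + 0.932z.
Invertibility requires all roots to lie outside the unit circle, i.e. |z| > 1 for every root.
This is linear in z: 1 + (0.932) z = 0  =>  z = -1/(0.932) = -1.072961,  |z| = 1.072961.
Moduli of all roots: 1.0730.
All moduli strictly greater than 1? Yes.
Verdict: Invertible.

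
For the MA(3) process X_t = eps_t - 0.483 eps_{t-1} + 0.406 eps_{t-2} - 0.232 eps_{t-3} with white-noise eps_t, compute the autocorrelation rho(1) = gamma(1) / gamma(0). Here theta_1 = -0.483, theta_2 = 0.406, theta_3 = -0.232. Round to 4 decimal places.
\rho(1) = -0.5326

For an MA(q) process with theta_0 = 1, the autocovariance is
  gamma(k) = sigma^2 * sum_{i=0..q-k} theta_i * theta_{i+k},
and rho(k) = gamma(k) / gamma(0). Sigma^2 cancels.
  numerator   = (1)*(-0.483) + (-0.483)*(0.406) + (0.406)*(-0.232) = -0.77329.
  denominator = (1)^2 + (-0.483)^2 + (0.406)^2 + (-0.232)^2 = 1.451949.
  rho(1) = -0.77329 / 1.451949 = -0.5326.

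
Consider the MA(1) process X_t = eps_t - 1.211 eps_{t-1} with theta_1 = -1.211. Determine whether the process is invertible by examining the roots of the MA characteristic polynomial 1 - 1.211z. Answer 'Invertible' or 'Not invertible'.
\text{Not invertible}

The MA(q) characteristic polynomial is P(z) = 1 - 1.211z.
Invertibility requires all roots to lie outside the unit circle, i.e. |z| > 1 for every root.
This is linear in z: 1 + (-1.211) z = 0  =>  z = -1/(-1.211) = 0.825764,  |z| = 0.825764.
Moduli of all roots: 0.8258.
All moduli strictly greater than 1? No.
Verdict: Not invertible.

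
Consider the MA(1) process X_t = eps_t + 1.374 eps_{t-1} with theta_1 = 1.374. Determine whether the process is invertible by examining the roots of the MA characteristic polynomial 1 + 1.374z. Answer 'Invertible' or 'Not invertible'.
\text{Not invertible}

The MA(q) characteristic polynomial is P(z) = 1 + 1.374z.
Invertibility requires all roots to lie outside the unit circle, i.e. |z| > 1 for every root.
This is linear in z: 1 + (1.374) z = 0  =>  z = -1/(1.374) = -0.727802,  |z| = 0.727802.
Moduli of all roots: 0.7278.
All moduli strictly greater than 1? No.
Verdict: Not invertible.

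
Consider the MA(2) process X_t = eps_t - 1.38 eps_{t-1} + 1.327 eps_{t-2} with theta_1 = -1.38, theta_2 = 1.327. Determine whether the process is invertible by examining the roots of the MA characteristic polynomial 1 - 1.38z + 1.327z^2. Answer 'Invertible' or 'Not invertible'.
\text{Not invertible}

The MA(q) characteristic polynomial is P(z) = 1 - 1.38z + 1.327z^2.
Invertibility requires all roots to lie outside the unit circle, i.e. |z| > 1 for every root.
Set 1 + (-1.38) z + (1.327) z^2 = 0, i.e. a z^2 + b z + c = 0 with a = 1.327, b = -1.38, c = 1.
Discriminant D = b^2 - 4ac = (-1.38)^2 - 4*(1.327)*1 = 1.9044 - (5.308) = -3.4036.
D < 0, so the roots are the complex-conjugate pair z = (-b +/- i sqrt(-D)) / (2a) = 0.52 +/- 0.6951i.
For a conjugate pair |z|^2 = z * conj(z) = (product of roots) = c/a = 1/(1.327) = 0.75358, so |z| = sqrt(0.75358) = 0.8681 for both roots.
Moduli of all roots: 0.8681, 0.8681.
All moduli strictly greater than 1? No.
Verdict: Not invertible.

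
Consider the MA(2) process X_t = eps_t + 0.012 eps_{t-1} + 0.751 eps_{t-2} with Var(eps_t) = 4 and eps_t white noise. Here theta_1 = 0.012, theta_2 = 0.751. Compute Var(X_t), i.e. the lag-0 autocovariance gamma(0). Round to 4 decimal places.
\gamma(0) = 6.2566

For an MA(q) process X_t = eps_t + sum_i theta_i eps_{t-i} with
Var(eps_t) = sigma^2, the variance is
  gamma(0) = sigma^2 * (1 + sum_i theta_i^2).
  sum_i theta_i^2 = (0.012)^2 + (0.751)^2 = 0.000144 + 0.564001 = 0.564145.
  gamma(0) = 4 * (1 + 0.564145) = 4 * 1.564145 = 6.25658, which rounds to 6.2566.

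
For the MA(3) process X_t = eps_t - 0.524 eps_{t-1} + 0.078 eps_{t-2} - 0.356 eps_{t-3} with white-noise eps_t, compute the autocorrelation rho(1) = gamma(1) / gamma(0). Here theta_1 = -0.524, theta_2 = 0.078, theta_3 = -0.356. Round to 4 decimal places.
\rho(1) = -0.4211

For an MA(q) process with theta_0 = 1, the autocovariance is
  gamma(k) = sigma^2 * sum_{i=0..q-k} theta_i * theta_{i+k},
and rho(k) = gamma(k) / gamma(0). Sigma^2 cancels.
  numerator   = (1)*(-0.524) + (-0.524)*(0.078) + (0.078)*(-0.356) = -0.59264.
  denominator = (1)^2 + (-0.524)^2 + (0.078)^2 + (-0.356)^2 = 1.407396.
  rho(1) = -0.59264 / 1.407396 = -0.4211.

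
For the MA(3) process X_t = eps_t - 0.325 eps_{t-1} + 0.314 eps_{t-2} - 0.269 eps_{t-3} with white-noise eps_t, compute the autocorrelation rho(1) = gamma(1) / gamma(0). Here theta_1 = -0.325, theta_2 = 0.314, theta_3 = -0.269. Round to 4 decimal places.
\rho(1) = -0.4007

For an MA(q) process with theta_0 = 1, the autocovariance is
  gamma(k) = sigma^2 * sum_{i=0..q-k} theta_i * theta_{i+k},
and rho(k) = gamma(k) / gamma(0). Sigma^2 cancels.
  numerator   = (1)*(-0.325) + (-0.325)*(0.314) + (0.314)*(-0.269) = -0.511516.
  denominator = (1)^2 + (-0.325)^2 + (0.314)^2 + (-0.269)^2 = 1.276582.
  rho(1) = -0.511516 / 1.276582 = -0.4007.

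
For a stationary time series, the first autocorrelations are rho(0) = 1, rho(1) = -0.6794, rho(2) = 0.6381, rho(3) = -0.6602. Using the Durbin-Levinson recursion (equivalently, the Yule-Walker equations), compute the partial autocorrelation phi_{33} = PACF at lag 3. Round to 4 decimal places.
\phi_{33} = -0.3040

The PACF at lag k is phi_{kk}, the last component of the solution
to the Yule-Walker system G_k phi = r_k where
  (G_k)_{ij} = rho(|i - j|), (r_k)_i = rho(i), i,j = 1..k.
Equivalently, Durbin-Levinson gives phi_{kk} iteratively:
  phi_{11} = rho(1)
  phi_{kk} = [rho(k) - sum_{j=1..k-1} phi_{k-1,j} rho(k-j)]
            / [1 - sum_{j=1..k-1} phi_{k-1,j} rho(j)],
  phi_{k,j} = phi_{k-1,j} - phi_{kk} phi_{k-1,k-j},  j = 1..k-1.
Step k = 1:
  phi_11 = rho(1) = -0.6794.
Step k = 2:
  phi_22 = [rho(2) - phi_11 rho(1)] / [1 - phi_11 rho(1)] = [0.6381 - (-0.6794)(-0.6794)] / [1 - (-0.6794)(-0.6794)]
         = 0.17651564 / 0.53841564 = 0.327843.
  Update: phi_21 = phi_11 - phi_22 phi_11 = -0.6794 - (0.327843)(-0.6794) = -0.456664.
Step k = 3:
  phi_33 = [rho(3) - phi_21 rho(2) - phi_22 rho(1)] / [1 - phi_21 rho(1) - phi_22 rho(2)]
    numerator   = -0.6602 - (-0.456664)(0.6381) - (0.327843)(-0.6794) = -0.14606658
    denominator = 1 - (-0.456664)(-0.6794) - (0.327843)(0.6381) = 0.48054628
  phi_33 = -0.14606658 / 0.48054628 = -0.304.
Therefore phi_{33} = -0.3040.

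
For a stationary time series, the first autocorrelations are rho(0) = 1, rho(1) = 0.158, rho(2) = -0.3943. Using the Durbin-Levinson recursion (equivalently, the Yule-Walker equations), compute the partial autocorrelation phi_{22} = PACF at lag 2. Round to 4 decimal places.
\phi_{22} = -0.4300

The PACF at lag k is phi_{kk}, the last component of the solution
to the Yule-Walker system G_k phi = r_k where
  (G_k)_{ij} = rho(|i - j|), (r_k)_i = rho(i), i,j = 1..k.
Equivalently, Durbin-Levinson gives phi_{kk} iteratively:
  phi_{11} = rho(1)
  phi_{kk} = [rho(k) - sum_{j=1..k-1} phi_{k-1,j} rho(k-j)]
            / [1 - sum_{j=1..k-1} phi_{k-1,j} rho(j)],
  phi_{k,j} = phi_{k-1,j} - phi_{kk} phi_{k-1,k-j},  j = 1..k-1.
Step k = 1:
  phi_11 = rho(1) = 0.158.
Step k = 2:
  phi_22 = [rho(2) - phi_11 rho(1)] / [1 - phi_11 rho(1)] = [-0.3943 - (0.158)(0.158)] / [1 - (0.158)(0.158)]
         = -0.419264 / 0.975036 = -0.43.
Therefore phi_{22} = -0.4300.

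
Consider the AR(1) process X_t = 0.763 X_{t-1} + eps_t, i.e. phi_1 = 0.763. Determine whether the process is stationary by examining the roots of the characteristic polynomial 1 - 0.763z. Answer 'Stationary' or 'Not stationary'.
\text{Stationary}

The AR(p) characteristic polynomial is P(z) = 1 - 0.763z.
Stationarity requires all roots to lie outside the unit circle, i.e. |z| > 1 for every root.
This is linear in z: 1 + (-0.763) z = 0  =>  z = -1/(-0.763) = 1.310616,  |z| = 1.310616.
Moduli of all roots: 1.3106.
All moduli strictly greater than 1? Yes.
Verdict: Stationary.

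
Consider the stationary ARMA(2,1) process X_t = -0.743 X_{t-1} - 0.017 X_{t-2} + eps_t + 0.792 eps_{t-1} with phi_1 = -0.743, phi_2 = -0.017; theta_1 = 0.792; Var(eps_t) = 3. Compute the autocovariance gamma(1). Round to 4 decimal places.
\gamma(1) = 0.1262

Multiply the model equation by X_{t-k} and take expectations. With theta_0 = psi_0 = 1 and psi_j the MA(infinity) weights, this gives
  gamma(k) - sum_i phi_i gamma(k-i) = c_k,
  c_k = sigma^2 * sum_{j=k..q} theta_j psi_{j-k}   (c_k = 0 for k > q),
using gamma(-m) = gamma(m).
psi-weights needed (psi_j = theta_j + sum_i phi_i psi_{j-i}):
  psi_1 = theta_1 + phi_1 = 0.792 + (-0.743) = 0.049
Right-hand sides:
  c_0 = sigma^2 (1 + theta_1 psi_1) = 3 * (1 + (0.792)(0.049)) = 3 * 1.038808 = 3.116424
  c_1 = sigma^2 theta_1 = 3 * (0.792) = 2.376
  c_2 = 0
Equations for k = 0, 1, 2 (AR order 2, c_2 = 0):
  (E0) gamma(0) = phi_1 gamma(1) + phi_2 gamma(2) + c_0
  (E1) gamma(1) = phi_1 gamma(0) + phi_2 gamma(1) + c_1
  (E2) gamma(2) = phi_1 gamma(1) + phi_2 gamma(0)
From (E1): gamma(1) = A gamma(0) + B with
  A = phi_1 / (1 - phi_2) = -0.743 / 1.017 = -0.73058,   B = c_1 / (1 - phi_2) = 2.376 / 1.017 = 2.336283.
Insert (E2) into (E0): gamma(0) (1 - phi_2^2) = phi_1 (1 + phi_2) gamma(1) + c_0.
  phi_1 (1 + phi_2) = (-0.743)(0.983) = -0.730369,   1 - phi_2^2 = 0.999711.
Replace gamma(1) by A gamma(0) + B and collect gamma(0):
  gamma(0) [0.999711 - (-0.730369)(-0.73058)] = (-0.730369)(2.336283) + 3.116424
  gamma(0) * 0.466118 = 1.410075
  gamma(0) = 1.410075 / 0.466118 = 3.025147.
  gamma(1) = A gamma(0) + B = (-0.73058)(3.025147) + (2.336283) = 0.126171.
Therefore gamma(1) = 0.1262 (to 4 decimal places).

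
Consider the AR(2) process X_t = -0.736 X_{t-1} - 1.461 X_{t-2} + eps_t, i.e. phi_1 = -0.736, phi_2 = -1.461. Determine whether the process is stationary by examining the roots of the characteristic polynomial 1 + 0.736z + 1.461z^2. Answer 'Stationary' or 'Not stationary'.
\text{Not stationary}

The AR(p) characteristic polynomial is P(z) = 1 + 0.736z + 1.461z^2.
Stationarity requires all roots to lie outside the unit circle, i.e. |z| > 1 for every root.
Set 1 + (0.736) z + (1.461) z^2 = 0, i.e. a z^2 + b z + c = 0 with a = 1.461, b = 0.736, c = 1.
Discriminant D = b^2 - 4ac = (0.736)^2 - 4*(1.461)*1 = 0.541696 - (5.844) = -5.302304.
D < 0, so the roots are the complex-conjugate pair z = (-b +/- i sqrt(-D)) / (2a) = -0.2519 +/- 0.788i.
For a conjugate pair |z|^2 = z * conj(z) = (product of roots) = c/a = 1/(1.461) = 0.684463, so |z| = sqrt(0.684463) = 0.8273 for both roots.
Moduli of all roots: 0.8273, 0.8273.
All moduli strictly greater than 1? No.
Verdict: Not stationary.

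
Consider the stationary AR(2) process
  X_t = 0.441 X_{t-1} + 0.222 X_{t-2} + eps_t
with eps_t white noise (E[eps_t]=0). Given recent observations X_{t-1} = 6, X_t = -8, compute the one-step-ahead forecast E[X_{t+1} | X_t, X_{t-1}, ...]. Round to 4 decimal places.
E[X_{t+1} \mid \mathcal F_t] = -2.1960

For an AR(p) model X_t = c + sum_i phi_i X_{t-i} + eps_t, the
one-step-ahead conditional mean is
  E[X_{t+1} | X_t, ...] = c + sum_i phi_i X_{t+1-i}.
Substitute known values:
  E[X_{t+1} | ...] = (0.441) * (-8) + (0.222) * (6)
                   = -2.1960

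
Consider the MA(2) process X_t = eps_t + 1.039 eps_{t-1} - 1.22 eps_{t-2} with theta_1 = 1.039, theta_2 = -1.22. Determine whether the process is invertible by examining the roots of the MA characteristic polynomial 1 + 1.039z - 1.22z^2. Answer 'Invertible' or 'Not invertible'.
\text{Not invertible}

The MA(q) characteristic polynomial is P(z) = 1 + 1.039z - 1.22z^2.
Invertibility requires all roots to lie outside the unit circle, i.e. |z| > 1 for every root.
Set 1 + (1.039) z + (-1.22) z^2 = 0, i.e. a z^2 + b z + c = 0 with a = -1.22, b = 1.039, c = 1.
Discriminant D = b^2 - 4ac = (1.039)^2 - 4*(-1.22)*1 = 1.079521 - (-4.88) = 5.959521.
D >= 0, so the roots are real: z = (-b +/- sqrt(D)) / (2a) = (-1.039 +/- 2.441213) / (-2.44).
  z_1 = (-1.039 + 2.441213) / (-2.44) = -0.5747,   |z_1| = 0.5747.
  z_2 = (-1.039 - 2.441213) / (-2.44) = 1.4263,   |z_2| = 1.4263.
Moduli of all roots: 0.5747, 1.4263.
All moduli strictly greater than 1? No.
Verdict: Not invertible.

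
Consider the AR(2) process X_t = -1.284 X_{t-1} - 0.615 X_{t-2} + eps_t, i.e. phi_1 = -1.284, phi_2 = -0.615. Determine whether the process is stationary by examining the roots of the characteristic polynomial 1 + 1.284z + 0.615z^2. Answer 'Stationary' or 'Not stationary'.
\text{Stationary}

The AR(p) characteristic polynomial is P(z) = 1 + 1.284z + 0.615z^2.
Stationarity requires all roots to lie outside the unit circle, i.e. |z| > 1 for every root.
Set 1 + (1.284) z + (0.615) z^2 = 0, i.e. a z^2 + b z + c = 0 with a = 0.615, b = 1.284, c = 1.
Discriminant D = b^2 - 4ac = (1.284)^2 - 4*(0.615)*1 = 1.648656 - (2.46) = -0.811344.
D < 0, so the roots are the complex-conjugate pair z = (-b +/- i sqrt(-D)) / (2a) = -1.0439 +/- 0.7323i.
For a conjugate pair |z|^2 = z * conj(z) = (product of roots) = c/a = 1/(0.615) = 1.626016, so |z| = sqrt(1.626016) = 1.2752 for both roots.
Moduli of all roots: 1.2752, 1.2752.
All moduli strictly greater than 1? Yes.
Verdict: Stationary.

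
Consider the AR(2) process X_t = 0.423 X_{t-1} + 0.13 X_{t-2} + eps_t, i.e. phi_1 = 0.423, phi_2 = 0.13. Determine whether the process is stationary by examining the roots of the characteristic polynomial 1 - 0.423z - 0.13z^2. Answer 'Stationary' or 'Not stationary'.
\text{Stationary}

The AR(p) characteristic polynomial is P(z) = 1 - 0.423z - 0.13z^2.
Stationarity requires all roots to lie outside the unit circle, i.e. |z| > 1 for every root.
Set 1 + (-0.423) z + (-0.13) z^2 = 0, i.e. a z^2 + b z + c = 0 with a = -0.13, b = -0.423, c = 1.
Discriminant D = b^2 - 4ac = (-0.423)^2 - 4*(-0.13)*1 = 0.178929 - (-0.52) = 0.698929.
D >= 0, so the roots are real: z = (-b +/- sqrt(D)) / (2a) = (0.423 +/- 0.83602) / (-0.26).
  z_1 = (0.423 + 0.83602) / (-0.26) = -4.8424,   |z_1| = 4.8424.
  z_2 = (0.423 - 0.83602) / (-0.26) = 1.5885,   |z_2| = 1.5885.
Moduli of all roots: 4.8424, 1.5885.
All moduli strictly greater than 1? Yes.
Verdict: Stationary.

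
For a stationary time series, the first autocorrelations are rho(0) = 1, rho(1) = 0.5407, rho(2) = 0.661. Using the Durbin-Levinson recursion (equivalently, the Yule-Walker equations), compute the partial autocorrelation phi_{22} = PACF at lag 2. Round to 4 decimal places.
\phi_{22} = 0.5209

The PACF at lag k is phi_{kk}, the last component of the solution
to the Yule-Walker system G_k phi = r_k where
  (G_k)_{ij} = rho(|i - j|), (r_k)_i = rho(i), i,j = 1..k.
Equivalently, Durbin-Levinson gives phi_{kk} iteratively:
  phi_{11} = rho(1)
  phi_{kk} = [rho(k) - sum_{j=1..k-1} phi_{k-1,j} rho(k-j)]
            / [1 - sum_{j=1..k-1} phi_{k-1,j} rho(j)],
  phi_{k,j} = phi_{k-1,j} - phi_{kk} phi_{k-1,k-j},  j = 1..k-1.
Step k = 1:
  phi_11 = rho(1) = 0.5407.
Step k = 2:
  phi_22 = [rho(2) - phi_11 rho(1)] / [1 - phi_11 rho(1)] = [0.661 - (0.5407)(0.5407)] / [1 - (0.5407)(0.5407)]
         = 0.36864351 / 0.70764351 = 0.5209.
Therefore phi_{22} = 0.5209.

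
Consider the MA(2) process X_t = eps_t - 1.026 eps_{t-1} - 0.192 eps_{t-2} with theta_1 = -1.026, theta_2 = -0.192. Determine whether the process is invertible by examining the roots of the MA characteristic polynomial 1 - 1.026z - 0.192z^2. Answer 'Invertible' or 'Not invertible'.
\text{Not invertible}

The MA(q) characteristic polynomial is P(z) = 1 - 1.026z - 0.192z^2.
Invertibility requires all roots to lie outside the unit circle, i.e. |z| > 1 for every root.
Set 1 + (-1.026) z + (-0.192) z^2 = 0, i.e. a z^2 + b z + c = 0 with a = -0.192, b = -1.026, c = 1.
Discriminant D = b^2 - 4ac = (-1.026)^2 - 4*(-0.192)*1 = 1.052676 - (-0.768) = 1.820676.
D >= 0, so the roots are real: z = (-b +/- sqrt(D)) / (2a) = (1.026 +/- 1.349324) / (-0.384).
  z_1 = (1.026 + 1.349324) / (-0.384) = -6.1857,   |z_1| = 6.1857.
  z_2 = (1.026 - 1.349324) / (-0.384) = 0.842,   |z_2| = 0.842.
Moduli of all roots: 6.1857, 0.8420.
All moduli strictly greater than 1? No.
Verdict: Not invertible.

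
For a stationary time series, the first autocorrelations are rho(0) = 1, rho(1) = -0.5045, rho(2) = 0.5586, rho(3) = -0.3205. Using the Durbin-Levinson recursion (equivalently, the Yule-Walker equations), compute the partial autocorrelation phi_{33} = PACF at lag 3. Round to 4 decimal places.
\phi_{33} = 0.0839

The PACF at lag k is phi_{kk}, the last component of the solution
to the Yule-Walker system G_k phi = r_k where
  (G_k)_{ij} = rho(|i - j|), (r_k)_i = rho(i), i,j = 1..k.
Equivalently, Durbin-Levinson gives phi_{kk} iteratively:
  phi_{11} = rho(1)
  phi_{kk} = [rho(k) - sum_{j=1..k-1} phi_{k-1,j} rho(k-j)]
            / [1 - sum_{j=1..k-1} phi_{k-1,j} rho(j)],
  phi_{k,j} = phi_{k-1,j} - phi_{kk} phi_{k-1,k-j},  j = 1..k-1.
Step k = 1:
  phi_11 = rho(1) = -0.5045.
Step k = 2:
  phi_22 = [rho(2) - phi_11 rho(1)] / [1 - phi_11 rho(1)] = [0.5586 - (-0.5045)(-0.5045)] / [1 - (-0.5045)(-0.5045)]
         = 0.30407975 / 0.74547975 = 0.407898.
  Update: phi_21 = phi_11 - phi_22 phi_11 = -0.5045 - (0.407898)(-0.5045) = -0.298715.
Step k = 3:
  phi_33 = [rho(3) - phi_21 rho(2) - phi_22 rho(1)] / [1 - phi_21 rho(1) - phi_22 rho(2)]
    numerator   = -0.3205 - (-0.298715)(0.5586) - (0.407898)(-0.5045) = 0.05214701
    denominator = 1 - (-0.298715)(-0.5045) - (0.407898)(0.5586) = 0.62144621
  phi_33 = 0.05214701 / 0.62144621 = 0.0839.
Therefore phi_{33} = 0.0839.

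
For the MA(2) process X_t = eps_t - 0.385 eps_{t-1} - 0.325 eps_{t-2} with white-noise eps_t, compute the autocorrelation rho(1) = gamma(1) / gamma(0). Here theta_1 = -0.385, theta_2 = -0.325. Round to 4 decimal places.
\rho(1) = -0.2073

For an MA(q) process with theta_0 = 1, the autocovariance is
  gamma(k) = sigma^2 * sum_{i=0..q-k} theta_i * theta_{i+k},
and rho(k) = gamma(k) / gamma(0). Sigma^2 cancels.
  numerator   = (1)*(-0.385) + (-0.385)*(-0.325) = -0.259875.
  denominator = (1)^2 + (-0.385)^2 + (-0.325)^2 = 1.25385.
  rho(1) = -0.259875 / 1.25385 = -0.2073.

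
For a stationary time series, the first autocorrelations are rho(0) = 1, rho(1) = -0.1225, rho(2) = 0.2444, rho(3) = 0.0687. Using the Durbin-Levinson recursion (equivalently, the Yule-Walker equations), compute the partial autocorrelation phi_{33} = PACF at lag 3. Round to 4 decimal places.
\phi_{33} = 0.1290

The PACF at lag k is phi_{kk}, the last component of the solution
to the Yule-Walker system G_k phi = r_k where
  (G_k)_{ij} = rho(|i - j|), (r_k)_i = rho(i), i,j = 1..k.
Equivalently, Durbin-Levinson gives phi_{kk} iteratively:
  phi_{11} = rho(1)
  phi_{kk} = [rho(k) - sum_{j=1..k-1} phi_{k-1,j} rho(k-j)]
            / [1 - sum_{j=1..k-1} phi_{k-1,j} rho(j)],
  phi_{k,j} = phi_{k-1,j} - phi_{kk} phi_{k-1,k-j},  j = 1..k-1.
Step k = 1:
  phi_11 = rho(1) = -0.1225.
Step k = 2:
  phi_22 = [rho(2) - phi_11 rho(1)] / [1 - phi_11 rho(1)] = [0.2444 - (-0.1225)(-0.1225)] / [1 - (-0.1225)(-0.1225)]
         = 0.22939375 / 0.98499375 = 0.232889.
  Update: phi_21 = phi_11 - phi_22 phi_11 = -0.1225 - (0.232889)(-0.1225) = -0.093971.
Step k = 3:
  phi_33 = [rho(3) - phi_21 rho(2) - phi_22 rho(1)] / [1 - phi_21 rho(1) - phi_22 rho(2)]
    numerator   = 0.0687 - (-0.093971)(0.2444) - (0.232889)(-0.1225) = 0.1201954
    denominator = 1 - (-0.093971)(-0.1225) - (0.232889)(0.2444) = 0.93157058
  phi_33 = 0.1201954 / 0.93157058 = 0.129.
Therefore phi_{33} = 0.1290.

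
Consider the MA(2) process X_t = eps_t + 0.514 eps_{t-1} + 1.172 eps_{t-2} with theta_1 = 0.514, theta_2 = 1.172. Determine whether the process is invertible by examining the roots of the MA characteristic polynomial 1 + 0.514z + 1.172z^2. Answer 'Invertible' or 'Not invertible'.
\text{Not invertible}

The MA(q) characteristic polynomial is P(z) = 1 + 0.514z + 1.172z^2.
Invertibility requires all roots to lie outside the unit circle, i.e. |z| > 1 for every root.
Set 1 + (0.514) z + (1.172) z^2 = 0, i.e. a z^2 + b z + c = 0 with a = 1.172, b = 0.514, c = 1.
Discriminant D = b^2 - 4ac = (0.514)^2 - 4*(1.172)*1 = 0.264196 - (4.688) = -4.423804.
D < 0, so the roots are the complex-conjugate pair z = (-b +/- i sqrt(-D)) / (2a) = -0.2193 +/- 0.8973i.
For a conjugate pair |z|^2 = z * conj(z) = (product of roots) = c/a = 1/(1.172) = 0.853242, so |z| = sqrt(0.853242) = 0.9237 for both roots.
Moduli of all roots: 0.9237, 0.9237.
All moduli strictly greater than 1? No.
Verdict: Not invertible.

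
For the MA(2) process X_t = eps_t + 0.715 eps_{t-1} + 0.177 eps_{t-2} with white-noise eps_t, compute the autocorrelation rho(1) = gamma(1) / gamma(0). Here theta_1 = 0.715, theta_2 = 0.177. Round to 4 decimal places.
\rho(1) = 0.5456

For an MA(q) process with theta_0 = 1, the autocovariance is
  gamma(k) = sigma^2 * sum_{i=0..q-k} theta_i * theta_{i+k},
and rho(k) = gamma(k) / gamma(0). Sigma^2 cancels.
  numerator   = (1)*(0.715) + (0.715)*(0.177) = 0.841555.
  denominator = (1)^2 + (0.715)^2 + (0.177)^2 = 1.542554.
  rho(1) = 0.841555 / 1.542554 = 0.5456.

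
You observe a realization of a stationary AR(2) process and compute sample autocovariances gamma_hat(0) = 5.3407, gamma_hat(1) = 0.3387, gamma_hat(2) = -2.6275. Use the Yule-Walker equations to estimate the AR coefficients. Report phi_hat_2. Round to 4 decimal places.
\hat\phi_{2} = -0.4980

The Yule-Walker equations for an AR(p) process read, in matrix form,
  Gamma_p phi = r_p,   with   (Gamma_p)_{ij} = gamma(|i - j|),
                       (r_p)_i = gamma(i),   i,j = 1..p.
Substitute the sample gammas (Toeplitz matrix and right-hand side of size 2):
  Gamma_p = [[5.3407, 0.3387], [0.3387, 5.3407]]
  r_p     = [0.3387, -2.6275]
Written out:
  5.3407 phi_1 + 0.3387 phi_2 = 0.3387
  0.3387 phi_1 + 5.3407 phi_2 = -2.6275
Solve by Cramer's rule:
  det = gamma(0)^2 - gamma(1)^2 = (5.3407)^2 - (0.3387)^2 = 28.52307649 - 0.11471769 = 28.4083588
  phi_hat_1 = [gamma(1) gamma(0) - gamma(1) gamma(2)] / det = [(0.3387)(5.3407) - (0.3387)(-2.6275)] / 28.4083588 = 2.69882934 / 28.4083588 = 0.095
  phi_hat_2 = [gamma(0) gamma(2) - gamma(1)^2] / det = [(5.3407)(-2.6275) - (0.3387)^2] / 28.4083588 = -14.14740694 / 28.4083588 = -0.498
So phi_hat = [0.0950, -0.4980].
Therefore phi_hat_2 = -0.4980.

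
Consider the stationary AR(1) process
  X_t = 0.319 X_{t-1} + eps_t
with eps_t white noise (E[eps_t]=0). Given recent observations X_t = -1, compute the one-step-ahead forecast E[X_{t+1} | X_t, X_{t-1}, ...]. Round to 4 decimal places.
E[X_{t+1} \mid \mathcal F_t] = -0.3190

For an AR(p) model X_t = c + sum_i phi_i X_{t-i} + eps_t, the
one-step-ahead conditional mean is
  E[X_{t+1} | X_t, ...] = c + sum_i phi_i X_{t+1-i}.
Substitute known values:
  E[X_{t+1} | ...] = (0.319) * (-1)
                   = -0.3190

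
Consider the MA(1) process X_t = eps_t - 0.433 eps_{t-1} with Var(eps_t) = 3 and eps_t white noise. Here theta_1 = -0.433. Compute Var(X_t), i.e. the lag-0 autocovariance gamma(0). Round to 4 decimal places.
\gamma(0) = 3.5625

For an MA(q) process X_t = eps_t + sum_i theta_i eps_{t-i} with
Var(eps_t) = sigma^2, the variance is
  gamma(0) = sigma^2 * (1 + sum_i theta_i^2).
  sum_i theta_i^2 = (-0.433)^2 = 0.187489.
  gamma(0) = 3 * (1 + 0.187489) = 3 * 1.187489 = 3.562467, which rounds to 3.5625.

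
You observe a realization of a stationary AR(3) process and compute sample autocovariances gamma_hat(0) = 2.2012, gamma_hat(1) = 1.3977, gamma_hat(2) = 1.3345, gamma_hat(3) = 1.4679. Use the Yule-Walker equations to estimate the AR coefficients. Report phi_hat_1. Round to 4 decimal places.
\hat\phi_{1} = 0.2920

The Yule-Walker equations for an AR(p) process read, in matrix form,
  Gamma_p phi = r_p,   with   (Gamma_p)_{ij} = gamma(|i - j|),
                       (r_p)_i = gamma(i),   i,j = 1..p.
Substitute the sample gammas (Toeplitz matrix and right-hand side of size 3):
  Gamma_p = [[2.2012, 1.3977, 1.3345], [1.3977, 2.2012, 1.3977], [1.3345, 1.3977, 2.2012]]
  r_p     = [1.3977, 1.3345, 1.4679]
Written out (R1..R3):
  (R1) 2.2012 phi_1 + 1.3977 phi_2 + 1.3345 phi_3 = 1.3977
  (R2) 1.3977 phi_1 + 2.2012 phi_2 + 1.3977 phi_3 = 1.3345
  (R3) 1.3345 phi_1 + 1.3977 phi_2 + 2.2012 phi_3 = 1.4679
Gaussian elimination:
  R2 <- R2 - (1.3977/2.2012) R1 = R2 - (0.634972) R1:  1.3137 phi_2 + 0.55033 phi_3 = 0.447
  R3 <- R3 - (1.3345/2.2012) R1 = R3 - (0.60626) R1:  0.55033 phi_2 + 1.392146 phi_3 = 0.62053
  R3 <- R3 - (0.55033/1.3137) R2 = R3 - (0.418916) R2:  1.161604 phi_3 = 0.433275
Back-substitution:
  phi_hat_3 = 0.433275 / 1.161604 = 0.372997
  phi_hat_2 = (0.447 - (0.55033)(0.372997)) / 1.3137 = 0.184006
  phi_hat_1 = (1.3977 - (1.3977)(0.184006) - (1.3345)(0.372997)) / 2.2012 = 0.292
So phi_hat = [0.2920, 0.1840, 0.3730].
Therefore phi_hat_1 = 0.2920.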